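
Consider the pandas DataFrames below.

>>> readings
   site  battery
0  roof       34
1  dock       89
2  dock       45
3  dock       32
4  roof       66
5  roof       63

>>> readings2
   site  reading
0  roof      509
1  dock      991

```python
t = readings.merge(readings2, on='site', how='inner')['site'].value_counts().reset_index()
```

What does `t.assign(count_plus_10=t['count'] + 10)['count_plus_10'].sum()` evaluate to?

26

merge on 'site' (how='inner') → 6 rows:
   site  battery  reading
0  roof       34      509
1  dock       89      991
2  dock       45      991
3  dock       32      991
4  roof       66      509
5  roof       63      509
value_counts of site:
site
roof    3
dock    3
Name: count, dtype: int64
reset_index():
   site  count
0  roof      3
1  dock      3
add column count_plus_10 = t['count'] + 10:
   site  count  count_plus_10
0  roof      3             13
1  dock      3             13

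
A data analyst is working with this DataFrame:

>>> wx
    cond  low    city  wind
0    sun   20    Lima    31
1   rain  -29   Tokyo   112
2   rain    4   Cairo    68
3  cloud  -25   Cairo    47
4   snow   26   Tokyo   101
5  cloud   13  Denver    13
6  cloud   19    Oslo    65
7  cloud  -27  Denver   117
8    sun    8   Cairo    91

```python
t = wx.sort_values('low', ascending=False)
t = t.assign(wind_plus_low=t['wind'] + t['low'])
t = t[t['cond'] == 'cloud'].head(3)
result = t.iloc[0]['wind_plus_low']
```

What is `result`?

84

sort by low descending:
    cond  low    city  wind
4   snow   26   Tokyo   101
0    sun   20    Lima    31
6  cloud   19    Oslo    65
5  cloud   13  Denver    13
8    sun    8   Cairo    91
2   rain    4   Cairo    68
3  cloud  -25   Cairo    47
7  cloud  -27  Denver   117
1   rain  -29   Tokyo   112
add column wind_plus_low = t['wind'] + t['low']:
    cond  low    city  wind  wind_plus_low
4   snow   26   Tokyo   101            127
0    sun   20    Lima    31             51
6  cloud   19    Oslo    65             84
5  cloud   13  Denver    13             26
8    sun    8   Cairo    91             99
2   rain    4   Cairo    68             72
3  cloud  -25   Cairo    47             22
7  cloud  -27  Denver   117             90
1   rain  -29   Tokyo   112             83
filter rows where cond == 'cloud':
    cond  low    city  wind  wind_plus_low
6  cloud   19    Oslo    65             84
5  cloud   13  Denver    13             26
3  cloud  -25   Cairo    47             22
7  cloud  -27  Denver   117             90
take first 3 rows:
    cond  low    city  wind  wind_plus_low
6  cloud   19    Oslo    65             84
5  cloud   13  Denver    13             26
3  cloud  -25   Cairo    47             22
Taking the value at position 0, column 'wind_plus_low' gives 84.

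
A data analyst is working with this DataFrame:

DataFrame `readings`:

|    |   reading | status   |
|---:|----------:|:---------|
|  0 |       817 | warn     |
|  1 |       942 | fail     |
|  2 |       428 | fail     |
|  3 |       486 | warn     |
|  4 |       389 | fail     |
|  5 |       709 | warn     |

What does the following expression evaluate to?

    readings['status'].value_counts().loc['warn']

3

value_counts of status:
status
warn    3
fail    3
Name: count, dtype: int64
Taking the value at index 'warn' gives 3.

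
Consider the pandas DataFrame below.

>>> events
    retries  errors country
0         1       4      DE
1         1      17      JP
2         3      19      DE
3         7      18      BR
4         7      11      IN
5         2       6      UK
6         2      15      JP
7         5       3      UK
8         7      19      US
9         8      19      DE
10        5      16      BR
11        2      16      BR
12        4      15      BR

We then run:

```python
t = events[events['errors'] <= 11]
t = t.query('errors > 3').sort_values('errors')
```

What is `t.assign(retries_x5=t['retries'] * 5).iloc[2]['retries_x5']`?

filter rows where errors <= 11:
   retries  errors country
0        1       4      DE
4        7      11      IN
5        2       6      UK
7        5       3      UK
filter rows where errors > 3:
   retries  errors country
0        1       4      DE
4        7      11      IN
5        2       6      UK
sort by errors:
   retries  errors country
0        1       4      DE
5        2       6      UK
4        7      11      IN
add column retries_x5 = t['retries'] * 5:
   retries  errors country  retries_x5
0        1       4      DE           5
5        2       6      UK          10
4        7      11      IN          35
Then the value at position 2, column 'retries_x5': 35

35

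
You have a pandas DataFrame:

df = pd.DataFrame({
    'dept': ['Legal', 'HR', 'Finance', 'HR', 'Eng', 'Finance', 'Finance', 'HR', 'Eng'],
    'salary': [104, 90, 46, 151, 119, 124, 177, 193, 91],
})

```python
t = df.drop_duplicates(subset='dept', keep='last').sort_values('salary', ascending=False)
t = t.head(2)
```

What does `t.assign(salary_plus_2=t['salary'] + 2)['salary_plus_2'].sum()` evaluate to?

374

drop duplicate dept (keep=last):
      dept  salary
0    Legal     104
6  Finance     177
7       HR     193
8      Eng      91
sort by salary descending:
      dept  salary
7       HR     193
6  Finance     177
0    Legal     104
8      Eng      91
take first 2 rows:
      dept  salary
7       HR     193
6  Finance     177
add column salary_plus_2 = t['salary'] + 2:
      dept  salary  salary_plus_2
7       HR     193            195
6  Finance     177            179
Reading off the sum of column 'salary_plus_2', we get 374.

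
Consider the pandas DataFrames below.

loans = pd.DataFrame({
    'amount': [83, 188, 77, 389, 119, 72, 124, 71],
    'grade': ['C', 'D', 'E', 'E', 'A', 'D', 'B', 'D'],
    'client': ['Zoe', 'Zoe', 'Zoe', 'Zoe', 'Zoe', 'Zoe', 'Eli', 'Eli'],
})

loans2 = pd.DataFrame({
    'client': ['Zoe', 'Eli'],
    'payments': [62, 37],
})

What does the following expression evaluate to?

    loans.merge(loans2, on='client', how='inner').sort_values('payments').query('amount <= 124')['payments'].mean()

53.6666666667

merge on 'client' (how='inner') → 8 rows:
   amount grade client  payments
0      83     C    Zoe        62
1     188     D    Zoe        62
2      77     E    Zoe        62
3     389     E    Zoe        62
4     119     A    Zoe        62
5      72     D    Zoe        62
6     124     B    Eli        37
7      71     D    Eli        37
sort by payments:
   amount grade client  payments
6     124     B    Eli        37
7      71     D    Eli        37
0      83     C    Zoe        62
1     188     D    Zoe        62
2      77     E    Zoe        62
3     389     E    Zoe        62
4     119     A    Zoe        62
5      72     D    Zoe        62
filter rows where amount <= 124:
   amount grade client  payments
6     124     B    Eli        37
7      71     D    Eli        37
0      83     C    Zoe        62
2      77     E    Zoe        62
4     119     A    Zoe        62
5      72     D    Zoe        62
Taking the mean of column 'payments' gives 53.6666666667.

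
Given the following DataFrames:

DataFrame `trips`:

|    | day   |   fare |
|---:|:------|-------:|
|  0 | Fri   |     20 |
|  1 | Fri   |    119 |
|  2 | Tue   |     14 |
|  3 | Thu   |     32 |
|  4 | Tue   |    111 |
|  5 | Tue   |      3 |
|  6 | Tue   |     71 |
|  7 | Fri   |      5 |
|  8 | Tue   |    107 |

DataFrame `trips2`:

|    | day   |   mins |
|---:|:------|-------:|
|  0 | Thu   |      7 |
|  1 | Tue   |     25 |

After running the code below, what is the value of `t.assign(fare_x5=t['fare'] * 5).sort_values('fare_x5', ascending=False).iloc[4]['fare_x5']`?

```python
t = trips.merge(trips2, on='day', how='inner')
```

70

merge on 'day' (how='inner') → 6 rows:
   day  fare  mins
0  Tue    14    25
1  Thu    32     7
2  Tue   111    25
3  Tue     3    25
4  Tue    71    25
5  Tue   107    25
add column fare_x5 = t['fare'] * 5:
   day  fare  mins  fare_x5
0  Tue    14    25       70
1  Thu    32     7      160
2  Tue   111    25      555
3  Tue     3    25       15
4  Tue    71    25      355
5  Tue   107    25      535
sort by fare_x5 descending:
   day  fare  mins  fare_x5
2  Tue   111    25      555
5  Tue   107    25      535
4  Tue    71    25      355
1  Thu    32     7      160
0  Tue    14    25       70
3  Tue     3    25       15
value at position 4, column 'fare_x5' → 70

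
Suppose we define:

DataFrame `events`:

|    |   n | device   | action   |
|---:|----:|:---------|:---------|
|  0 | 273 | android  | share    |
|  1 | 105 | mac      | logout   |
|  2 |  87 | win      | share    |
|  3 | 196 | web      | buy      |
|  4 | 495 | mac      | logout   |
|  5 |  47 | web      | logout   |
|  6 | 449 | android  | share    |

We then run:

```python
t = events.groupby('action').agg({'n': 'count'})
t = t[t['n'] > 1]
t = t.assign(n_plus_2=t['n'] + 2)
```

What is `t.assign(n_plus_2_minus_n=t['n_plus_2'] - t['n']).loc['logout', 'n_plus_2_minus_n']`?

group by action, count of n:
        n
action   
buy     1
logout  3
share   3
filter rows where n > 1:
        n
action   
logout  3
share   3
add column n_plus_2 = t['n'] + 2:
        n  n_plus_2
action             
logout  3         5
share   3         5
add column n_plus_2_minus_n = t['n_plus_2'] - t['n']:
        n  n_plus_2  n_plus_2_minus_n
action                               
logout  3         5                 2
share   3         5                 2
So loc['logout', 'n_plus_2_minus_n'] = 2.

2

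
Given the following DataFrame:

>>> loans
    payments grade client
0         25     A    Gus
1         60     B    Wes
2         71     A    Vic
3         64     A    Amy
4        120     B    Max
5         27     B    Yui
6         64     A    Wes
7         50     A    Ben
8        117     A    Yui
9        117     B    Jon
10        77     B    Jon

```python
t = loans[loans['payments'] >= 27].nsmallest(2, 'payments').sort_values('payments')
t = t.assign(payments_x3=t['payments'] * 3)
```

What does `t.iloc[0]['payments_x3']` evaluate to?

filter rows where payments >= 27:
    payments grade client
1         60     B    Wes
2         71     A    Vic
3         64     A    Amy
4        120     B    Max
5         27     B    Yui
6         64     A    Wes
7         50     A    Ben
8        117     A    Yui
9        117     B    Jon
10        77     B    Jon
take 2 rows with smallest payments:
   payments grade client
5        27     B    Yui
7        50     A    Ben
sort by payments:
   payments grade client
5        27     B    Yui
7        50     A    Ben
add column payments_x3 = t['payments'] * 3:
   payments grade client  payments_x3
5        27     B    Yui           81
7        50     A    Ben          150

81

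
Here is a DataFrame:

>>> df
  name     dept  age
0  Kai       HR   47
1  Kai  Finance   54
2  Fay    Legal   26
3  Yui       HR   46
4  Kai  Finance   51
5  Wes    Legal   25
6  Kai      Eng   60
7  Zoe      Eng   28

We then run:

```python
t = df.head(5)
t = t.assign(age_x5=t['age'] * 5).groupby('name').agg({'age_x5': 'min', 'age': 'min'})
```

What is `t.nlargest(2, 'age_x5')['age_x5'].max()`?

take first 5 rows:
  name     dept  age
0  Kai       HR   47
1  Kai  Finance   54
2  Fay    Legal   26
3  Yui       HR   46
4  Kai  Finance   51
add column age_x5 = t['age'] * 5:
  name     dept  age  age_x5
0  Kai       HR   47     235
1  Kai  Finance   54     270
2  Fay    Legal   26     130
3  Yui       HR   46     230
4  Kai  Finance   51     255
group by name: min(age_x5), min(age):
      age_x5  age
name             
Fay      130   26
Kai      235   47
Yui      230   46
take 2 rows with largest age_x5:
      age_x5  age
name             
Kai      235   47
Yui      230   46

235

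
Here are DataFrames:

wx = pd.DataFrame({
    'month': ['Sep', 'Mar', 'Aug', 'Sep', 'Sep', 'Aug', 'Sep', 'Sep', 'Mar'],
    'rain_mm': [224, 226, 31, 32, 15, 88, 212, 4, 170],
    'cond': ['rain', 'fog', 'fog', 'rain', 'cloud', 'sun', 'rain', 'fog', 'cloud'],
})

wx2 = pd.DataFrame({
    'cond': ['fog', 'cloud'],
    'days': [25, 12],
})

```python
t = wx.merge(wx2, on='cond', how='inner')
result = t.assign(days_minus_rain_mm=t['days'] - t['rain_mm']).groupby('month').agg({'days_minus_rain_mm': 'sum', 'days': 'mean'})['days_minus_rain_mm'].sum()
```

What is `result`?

merge on 'cond' (how='inner') → 5 rows:
  month  rain_mm   cond  days
0   Mar      226    fog    25
1   Aug       31    fog    25
2   Sep       15  cloud    12
3   Sep        4    fog    25
4   Mar      170  cloud    12
add column days_minus_rain_mm = t['days'] - t['rain_mm']:
  month  rain_mm   cond  days  days_minus_rain_mm
0   Mar      226    fog    25                -201
1   Aug       31    fog    25                  -6
2   Sep       15  cloud    12                  -3
3   Sep        4    fog    25                  21
4   Mar      170  cloud    12                -158
group by month: sum(days_minus_rain_mm), mean(days):
       days_minus_rain_mm  days
month                          
Aug                    -6  25.0
Mar                  -359  18.5
Sep                    18  18.5
Finally, sum of column 'days_minus_rain_mm' = -347.

-347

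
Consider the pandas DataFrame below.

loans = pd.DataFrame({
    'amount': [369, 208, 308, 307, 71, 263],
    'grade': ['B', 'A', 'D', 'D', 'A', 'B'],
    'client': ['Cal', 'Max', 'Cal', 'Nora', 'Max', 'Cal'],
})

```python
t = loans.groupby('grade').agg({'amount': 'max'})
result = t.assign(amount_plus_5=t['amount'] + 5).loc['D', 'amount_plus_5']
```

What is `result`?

313

group by grade, max of amount:
       amount
grade        
A         208
B         369
D         308
add column amount_plus_5 = t['amount'] + 5:
       amount  amount_plus_5
grade                       
A         208            213
B         369            374
D         308            313
So loc['D', 'amount_plus_5'] = 313.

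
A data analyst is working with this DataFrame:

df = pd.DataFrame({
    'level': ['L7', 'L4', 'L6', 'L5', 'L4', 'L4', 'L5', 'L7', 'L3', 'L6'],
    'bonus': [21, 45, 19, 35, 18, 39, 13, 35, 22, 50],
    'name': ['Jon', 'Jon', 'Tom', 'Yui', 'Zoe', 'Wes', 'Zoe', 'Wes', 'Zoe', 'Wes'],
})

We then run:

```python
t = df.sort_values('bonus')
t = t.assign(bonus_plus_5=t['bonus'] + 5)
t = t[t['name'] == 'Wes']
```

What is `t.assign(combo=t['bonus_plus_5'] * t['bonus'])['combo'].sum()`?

sort by bonus:
  level  bonus name
6    L5     13  Zoe
4    L4     18  Zoe
2    L6     19  Tom
0    L7     21  Jon
8    L3     22  Zoe
3    L5     35  Yui
7    L7     35  Wes
5    L4     39  Wes
1    L4     45  Jon
9    L6     50  Wes
add column bonus_plus_5 = t['bonus'] + 5:
  level  bonus name  bonus_plus_5
6    L5     13  Zoe            18
4    L4     18  Zoe            23
2    L6     19  Tom            24
0    L7     21  Jon            26
8    L3     22  Zoe            27
3    L5     35  Yui            40
7    L7     35  Wes            40
5    L4     39  Wes            44
1    L4     45  Jon            50
9    L6     50  Wes            55
filter rows where name == 'Wes':
  level  bonus name  bonus_plus_5
7    L7     35  Wes            40
5    L4     39  Wes            44
9    L6     50  Wes            55
add column combo = t['bonus_plus_5'] * t['bonus']:
  level  bonus name  bonus_plus_5  combo
7    L7     35  Wes            40   1400
5    L4     39  Wes            44   1716
9    L6     50  Wes            55   2750
Taking the sum of column 'combo' gives 5866.

5866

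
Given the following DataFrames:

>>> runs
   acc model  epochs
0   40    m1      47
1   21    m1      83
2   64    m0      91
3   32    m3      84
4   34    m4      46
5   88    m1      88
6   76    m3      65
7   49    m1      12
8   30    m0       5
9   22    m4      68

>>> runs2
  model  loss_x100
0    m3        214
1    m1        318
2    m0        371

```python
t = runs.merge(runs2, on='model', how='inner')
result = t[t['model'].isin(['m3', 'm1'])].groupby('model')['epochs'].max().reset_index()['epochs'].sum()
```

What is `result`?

merge on 'model' (how='inner') → 8 rows:
   acc model  epochs  loss_x100
0   40    m1      47        318
1   21    m1      83        318
2   64    m0      91        371
3   32    m3      84        214
4   88    m1      88        318
5   76    m3      65        214
6   49    m1      12        318
7   30    m0       5        371
filter rows where model in ['m3', 'm1']:
   acc model  epochs  loss_x100
0   40    m1      47        318
1   21    m1      83        318
3   32    m3      84        214
4   88    m1      88        318
5   76    m3      65        214
6   49    m1      12        318
group by model, max of epochs:
model
m1    88
m3    84
Name: epochs, dtype: int64
reset_index():
  model  epochs
0    m1      88
1    m3      84

172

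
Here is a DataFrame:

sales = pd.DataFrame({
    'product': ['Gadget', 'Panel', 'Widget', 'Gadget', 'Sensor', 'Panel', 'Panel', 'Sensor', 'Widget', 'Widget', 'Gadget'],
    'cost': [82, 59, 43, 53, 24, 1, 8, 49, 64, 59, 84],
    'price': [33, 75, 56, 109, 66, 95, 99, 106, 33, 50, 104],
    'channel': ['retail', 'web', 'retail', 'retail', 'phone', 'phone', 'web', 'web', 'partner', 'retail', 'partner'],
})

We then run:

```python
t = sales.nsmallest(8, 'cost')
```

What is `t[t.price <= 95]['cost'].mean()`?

take 8 rows with smallest cost:
  product  cost  price channel
5   Panel     1     95   phone
6   Panel     8     99     web
4  Sensor    24     66   phone
2  Widget    43     56  retail
7  Sensor    49    106     web
3  Gadget    53    109  retail
1   Panel    59     75     web
9  Widget    59     50  retail
filter rows where price <= 95:
  product  cost  price channel
5   Panel     1     95   phone
4  Sensor    24     66   phone
2  Widget    43     56  retail
1   Panel    59     75     web
9  Widget    59     50  retail

37.2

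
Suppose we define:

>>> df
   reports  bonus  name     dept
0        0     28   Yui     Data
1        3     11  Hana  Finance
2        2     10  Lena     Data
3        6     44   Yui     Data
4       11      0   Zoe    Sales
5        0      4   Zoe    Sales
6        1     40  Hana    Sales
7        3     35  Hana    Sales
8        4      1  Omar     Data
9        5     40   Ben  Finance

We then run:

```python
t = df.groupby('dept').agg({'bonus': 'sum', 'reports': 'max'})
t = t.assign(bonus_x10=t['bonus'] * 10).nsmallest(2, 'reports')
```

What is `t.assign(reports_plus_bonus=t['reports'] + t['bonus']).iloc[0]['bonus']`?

group by dept: sum(bonus), max(reports):
         bonus  reports
dept                   
Data        83        6
Finance     51        5
Sales       79       11
add column bonus_x10 = t['bonus'] * 10:
         bonus  reports  bonus_x10
dept                              
Data        83        6        830
Finance     51        5        510
Sales       79       11        790
take 2 rows with smallest reports:
         bonus  reports  bonus_x10
dept                              
Finance     51        5        510
Data        83        6        830
add column reports_plus_bonus = t['reports'] + t['bonus']:
         bonus  reports  bonus_x10  reports_plus_bonus
dept                                                  
Finance     51        5        510                  56
Data        83        6        830                  89
Then the value at position 0, column 'bonus': 51

51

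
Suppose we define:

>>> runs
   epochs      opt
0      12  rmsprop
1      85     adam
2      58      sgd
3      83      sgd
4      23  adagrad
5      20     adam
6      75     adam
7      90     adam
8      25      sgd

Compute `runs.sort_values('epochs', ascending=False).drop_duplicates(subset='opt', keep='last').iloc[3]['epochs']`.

sort by epochs descending:
   epochs      opt
7      90     adam
1      85     adam
3      83      sgd
6      75     adam
2      58      sgd
8      25      sgd
4      23  adagrad
5      20     adam
0      12  rmsprop
drop duplicate opt (keep=last):
   epochs      opt
8      25      sgd
4      23  adagrad
5      20     adam
0      12  rmsprop

12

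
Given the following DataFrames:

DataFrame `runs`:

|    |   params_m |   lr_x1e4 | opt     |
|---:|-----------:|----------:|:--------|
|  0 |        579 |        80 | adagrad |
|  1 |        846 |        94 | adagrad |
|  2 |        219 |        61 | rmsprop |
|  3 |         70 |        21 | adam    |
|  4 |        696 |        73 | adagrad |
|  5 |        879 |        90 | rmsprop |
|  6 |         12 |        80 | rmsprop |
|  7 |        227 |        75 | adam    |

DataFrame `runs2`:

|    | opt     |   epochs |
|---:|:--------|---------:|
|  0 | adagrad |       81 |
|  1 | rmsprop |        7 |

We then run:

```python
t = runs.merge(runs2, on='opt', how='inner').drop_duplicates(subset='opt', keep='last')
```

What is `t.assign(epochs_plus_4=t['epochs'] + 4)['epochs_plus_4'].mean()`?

48.0

merge on 'opt' (how='inner') → 6 rows:
   params_m  lr_x1e4      opt  epochs
0       579       80  adagrad      81
1       846       94  adagrad      81
2       219       61  rmsprop       7
3       696       73  adagrad      81
4       879       90  rmsprop       7
5        12       80  rmsprop       7
drop duplicate opt (keep=last):
   params_m  lr_x1e4      opt  epochs
3       696       73  adagrad      81
5        12       80  rmsprop       7
add column epochs_plus_4 = t['epochs'] + 4:
   params_m  lr_x1e4      opt  epochs  epochs_plus_4
3       696       73  adagrad      81             85
5        12       80  rmsprop       7             11
Finally, mean of column 'epochs_plus_4' = 48.0.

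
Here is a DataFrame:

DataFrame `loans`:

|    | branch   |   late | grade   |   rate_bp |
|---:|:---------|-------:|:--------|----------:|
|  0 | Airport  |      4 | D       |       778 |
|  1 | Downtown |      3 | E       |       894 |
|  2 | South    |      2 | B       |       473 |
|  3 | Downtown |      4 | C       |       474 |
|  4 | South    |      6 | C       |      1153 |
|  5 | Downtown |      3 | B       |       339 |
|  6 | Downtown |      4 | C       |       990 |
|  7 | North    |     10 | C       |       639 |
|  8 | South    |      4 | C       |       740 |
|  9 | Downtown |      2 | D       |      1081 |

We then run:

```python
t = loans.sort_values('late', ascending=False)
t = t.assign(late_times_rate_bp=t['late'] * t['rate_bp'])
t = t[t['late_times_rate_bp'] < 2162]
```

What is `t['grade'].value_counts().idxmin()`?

sort by late descending:
     branch  late grade  rate_bp
7     North    10     C      639
4     South     6     C     1153
0   Airport     4     D      778
3  Downtown     4     C      474
6  Downtown     4     C      990
8     South     4     C      740
1  Downtown     3     E      894
5  Downtown     3     B      339
2     South     2     B      473
9  Downtown     2     D     1081
add column late_times_rate_bp = t['late'] * t['rate_bp']:
     branch  late grade  rate_bp  late_times_rate_bp
7     North    10     C      639                6390
4     South     6     C     1153                6918
0   Airport     4     D      778                3112
3  Downtown     4     C      474                1896
6  Downtown     4     C      990                3960
8     South     4     C      740                2960
1  Downtown     3     E      894                2682
5  Downtown     3     B      339                1017
2     South     2     B      473                 946
9  Downtown     2     D     1081                2162
filter rows where late_times_rate_bp < 2162:
     branch  late grade  rate_bp  late_times_rate_bp
3  Downtown     4     C      474                1896
5  Downtown     3     B      339                1017
2     South     2     B      473                 946
value_counts of grade:
grade
B    2
C    1
Name: count, dtype: int64

C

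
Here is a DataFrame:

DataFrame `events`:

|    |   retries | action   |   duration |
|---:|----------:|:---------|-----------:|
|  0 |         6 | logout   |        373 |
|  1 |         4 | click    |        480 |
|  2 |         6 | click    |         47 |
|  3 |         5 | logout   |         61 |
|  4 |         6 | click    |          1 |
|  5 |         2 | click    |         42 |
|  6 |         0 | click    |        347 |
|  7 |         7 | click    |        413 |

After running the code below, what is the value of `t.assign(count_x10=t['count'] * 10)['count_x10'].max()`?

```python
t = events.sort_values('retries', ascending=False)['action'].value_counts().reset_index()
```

60

sort by retries descending:
   retries  action  duration
7        7   click       413
0        6  logout       373
2        6   click        47
4        6   click         1
3        5  logout        61
1        4   click       480
5        2   click        42
6        0   click       347
value_counts of action:
action
click     6
logout    2
Name: count, dtype: int64
reset_index():
   action  count
0   click      6
1  logout      2
add column count_x10 = t['count'] * 10:
   action  count  count_x10
0   click      6         60
1  logout      2         20
Taking the max of column 'count_x10' gives 60.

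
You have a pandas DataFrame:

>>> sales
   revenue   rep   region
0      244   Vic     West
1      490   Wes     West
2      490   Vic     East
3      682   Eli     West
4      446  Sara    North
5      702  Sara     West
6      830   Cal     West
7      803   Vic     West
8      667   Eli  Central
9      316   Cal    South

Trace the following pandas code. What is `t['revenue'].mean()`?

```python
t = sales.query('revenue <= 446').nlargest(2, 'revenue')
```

filter rows where revenue <= 446:
   revenue   rep region
0      244   Vic   West
4      446  Sara  North
9      316   Cal  South
take 2 rows with largest revenue:
   revenue   rep region
4      446  Sara  North
9      316   Cal  South

381.0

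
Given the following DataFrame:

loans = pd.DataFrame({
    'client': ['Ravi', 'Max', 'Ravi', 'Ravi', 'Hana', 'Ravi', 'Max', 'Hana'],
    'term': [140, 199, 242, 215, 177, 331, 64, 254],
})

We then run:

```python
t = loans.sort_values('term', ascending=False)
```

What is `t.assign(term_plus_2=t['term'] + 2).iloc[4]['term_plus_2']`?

sort by term descending:
  client  term
5   Ravi   331
7   Hana   254
2   Ravi   242
3   Ravi   215
1    Max   199
4   Hana   177
0   Ravi   140
6    Max    64
add column term_plus_2 = t['term'] + 2:
  client  term  term_plus_2
5   Ravi   331          333
7   Hana   254          256
2   Ravi   242          244
3   Ravi   215          217
1    Max   199          201
4   Hana   177          179
0   Ravi   140          142
6    Max    64           66
Finally, value at position 4, column 'term_plus_2' = 201.

201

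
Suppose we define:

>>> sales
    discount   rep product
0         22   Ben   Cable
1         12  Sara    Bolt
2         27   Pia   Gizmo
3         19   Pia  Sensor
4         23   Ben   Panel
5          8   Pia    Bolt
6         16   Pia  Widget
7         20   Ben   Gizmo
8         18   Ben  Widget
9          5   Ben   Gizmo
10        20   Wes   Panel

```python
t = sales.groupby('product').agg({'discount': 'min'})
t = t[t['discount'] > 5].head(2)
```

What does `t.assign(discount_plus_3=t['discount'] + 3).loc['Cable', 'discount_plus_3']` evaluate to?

group by product, min of discount:
         discount
product          
Bolt            8
Cable          22
Gizmo           5
Panel          20
Sensor         19
Widget         16
filter rows where discount > 5:
         discount
product          
Bolt            8
Cable          22
Panel          20
Sensor         19
Widget         16
take first 2 rows:
         discount
product          
Bolt            8
Cable          22
add column discount_plus_3 = t['discount'] + 3:
         discount  discount_plus_3
product                           
Bolt            8               11
Cable          22               25
So loc['Cable', 'discount_plus_3'] = 25.

25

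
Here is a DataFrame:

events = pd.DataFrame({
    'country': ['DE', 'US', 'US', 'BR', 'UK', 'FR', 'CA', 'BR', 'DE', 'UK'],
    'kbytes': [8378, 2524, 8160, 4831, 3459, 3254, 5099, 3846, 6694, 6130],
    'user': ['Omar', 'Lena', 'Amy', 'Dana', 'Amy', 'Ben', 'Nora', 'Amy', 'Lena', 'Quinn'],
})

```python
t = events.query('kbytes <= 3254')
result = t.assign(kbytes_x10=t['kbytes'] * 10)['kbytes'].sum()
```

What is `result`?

5778

filter rows where kbytes <= 3254:
  country  kbytes  user
1      US    2524  Lena
5      FR    3254   Ben
add column kbytes_x10 = t['kbytes'] * 10:
  country  kbytes  user  kbytes_x10
1      US    2524  Lena       25240
5      FR    3254   Ben       32540
Finally, sum of column 'kbytes' = 5778.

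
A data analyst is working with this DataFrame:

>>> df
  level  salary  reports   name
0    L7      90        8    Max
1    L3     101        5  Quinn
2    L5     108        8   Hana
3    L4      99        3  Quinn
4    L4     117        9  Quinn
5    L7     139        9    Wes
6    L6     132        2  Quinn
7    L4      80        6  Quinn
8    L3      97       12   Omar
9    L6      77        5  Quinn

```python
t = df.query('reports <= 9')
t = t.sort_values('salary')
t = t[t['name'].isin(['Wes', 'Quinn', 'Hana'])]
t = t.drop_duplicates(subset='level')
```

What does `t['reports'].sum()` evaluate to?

filter rows where reports <= 9:
  level  salary  reports   name
0    L7      90        8    Max
1    L3     101        5  Quinn
2    L5     108        8   Hana
3    L4      99        3  Quinn
4    L4     117        9  Quinn
5    L7     139        9    Wes
6    L6     132        2  Quinn
7    L4      80        6  Quinn
9    L6      77        5  Quinn
sort by salary:
  level  salary  reports   name
9    L6      77        5  Quinn
7    L4      80        6  Quinn
0    L7      90        8    Max
3    L4      99        3  Quinn
1    L3     101        5  Quinn
2    L5     108        8   Hana
4    L4     117        9  Quinn
6    L6     132        2  Quinn
5    L7     139        9    Wes
filter rows where name in ['Wes', 'Quinn', 'Hana']:
  level  salary  reports   name
9    L6      77        5  Quinn
7    L4      80        6  Quinn
3    L4      99        3  Quinn
1    L3     101        5  Quinn
2    L5     108        8   Hana
4    L4     117        9  Quinn
6    L6     132        2  Quinn
5    L7     139        9    Wes
drop duplicate level (keep=first):
  level  salary  reports   name
9    L6      77        5  Quinn
7    L4      80        6  Quinn
1    L3     101        5  Quinn
2    L5     108        8   Hana
5    L7     139        9    Wes

33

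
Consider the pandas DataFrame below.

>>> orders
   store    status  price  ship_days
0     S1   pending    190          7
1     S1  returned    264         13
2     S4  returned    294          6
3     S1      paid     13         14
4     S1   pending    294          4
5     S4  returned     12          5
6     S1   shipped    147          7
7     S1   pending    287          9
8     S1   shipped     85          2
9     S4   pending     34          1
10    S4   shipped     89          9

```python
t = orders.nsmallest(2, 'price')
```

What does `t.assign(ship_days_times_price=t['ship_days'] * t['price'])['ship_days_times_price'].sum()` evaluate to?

242

take 2 rows with smallest price:
  store    status  price  ship_days
5    S4  returned     12          5
3    S1      paid     13         14
add column ship_days_times_price = t['ship_days'] * t['price']:
  store    status  price  ship_days  ship_days_times_price
5    S4  returned     12          5                     60
3    S1      paid     13         14                    182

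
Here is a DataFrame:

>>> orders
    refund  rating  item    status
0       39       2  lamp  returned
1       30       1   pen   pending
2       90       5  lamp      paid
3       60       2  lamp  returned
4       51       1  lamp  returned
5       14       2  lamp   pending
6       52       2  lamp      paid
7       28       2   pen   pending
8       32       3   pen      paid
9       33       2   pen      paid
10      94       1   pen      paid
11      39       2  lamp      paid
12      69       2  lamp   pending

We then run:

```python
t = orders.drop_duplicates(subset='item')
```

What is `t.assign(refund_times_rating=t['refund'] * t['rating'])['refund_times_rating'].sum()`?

108

drop duplicate item (keep=first):
   refund  rating  item    status
0      39       2  lamp  returned
1      30       1   pen   pending
add column refund_times_rating = t['refund'] * t['rating']:
   refund  rating  item    status  refund_times_rating
0      39       2  lamp  returned                   78
1      30       1   pen   pending                   30
The sum of column 'refund_times_rating' is 108.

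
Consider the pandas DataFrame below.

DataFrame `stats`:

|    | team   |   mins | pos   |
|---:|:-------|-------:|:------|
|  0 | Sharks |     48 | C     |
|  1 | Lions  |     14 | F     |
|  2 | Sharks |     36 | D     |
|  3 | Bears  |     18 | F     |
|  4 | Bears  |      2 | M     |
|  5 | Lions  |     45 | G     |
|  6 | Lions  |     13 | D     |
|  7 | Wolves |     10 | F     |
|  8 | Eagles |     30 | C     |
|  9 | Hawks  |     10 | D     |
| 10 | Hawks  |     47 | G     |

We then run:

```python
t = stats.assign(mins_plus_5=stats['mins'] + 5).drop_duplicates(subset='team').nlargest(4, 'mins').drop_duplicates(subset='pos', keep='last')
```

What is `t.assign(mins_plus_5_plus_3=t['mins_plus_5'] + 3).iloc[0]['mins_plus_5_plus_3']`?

38

add column mins_plus_5 = stats['mins'] + 5:
      team  mins pos  mins_plus_5
0   Sharks    48   C           53
1    Lions    14   F           19
2   Sharks    36   D           41
3    Bears    18   F           23
4    Bears     2   M            7
5    Lions    45   G           50
6    Lions    13   D           18
7   Wolves    10   F           15
8   Eagles    30   C           35
9    Hawks    10   D           15
10   Hawks    47   G           52
drop duplicate team (keep=first):
     team  mins pos  mins_plus_5
0  Sharks    48   C           53
1   Lions    14   F           19
3   Bears    18   F           23
7  Wolves    10   F           15
8  Eagles    30   C           35
9   Hawks    10   D           15
take 4 rows with largest mins:
     team  mins pos  mins_plus_5
0  Sharks    48   C           53
8  Eagles    30   C           35
3   Bears    18   F           23
1   Lions    14   F           19
drop duplicate pos (keep=last):
     team  mins pos  mins_plus_5
8  Eagles    30   C           35
1   Lions    14   F           19
add column mins_plus_5_plus_3 = t['mins_plus_5'] + 3:
     team  mins pos  mins_plus_5  mins_plus_5_plus_3
8  Eagles    30   C           35                  38
1   Lions    14   F           19                  22
Hence 38.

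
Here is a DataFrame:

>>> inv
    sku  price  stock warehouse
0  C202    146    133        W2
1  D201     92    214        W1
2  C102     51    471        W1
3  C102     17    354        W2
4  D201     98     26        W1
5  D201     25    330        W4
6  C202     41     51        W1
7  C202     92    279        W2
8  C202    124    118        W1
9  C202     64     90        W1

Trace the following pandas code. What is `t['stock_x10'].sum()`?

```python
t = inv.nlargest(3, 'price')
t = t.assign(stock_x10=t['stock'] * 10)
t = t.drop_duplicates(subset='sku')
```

1590

take 3 rows with largest price:
    sku  price  stock warehouse
0  C202    146    133        W2
8  C202    124    118        W1
4  D201     98     26        W1
add column stock_x10 = t['stock'] * 10:
    sku  price  stock warehouse  stock_x10
0  C202    146    133        W2       1330
8  C202    124    118        W1       1180
4  D201     98     26        W1        260
drop duplicate sku (keep=first):
    sku  price  stock warehouse  stock_x10
0  C202    146    133        W2       1330
4  D201     98     26        W1        260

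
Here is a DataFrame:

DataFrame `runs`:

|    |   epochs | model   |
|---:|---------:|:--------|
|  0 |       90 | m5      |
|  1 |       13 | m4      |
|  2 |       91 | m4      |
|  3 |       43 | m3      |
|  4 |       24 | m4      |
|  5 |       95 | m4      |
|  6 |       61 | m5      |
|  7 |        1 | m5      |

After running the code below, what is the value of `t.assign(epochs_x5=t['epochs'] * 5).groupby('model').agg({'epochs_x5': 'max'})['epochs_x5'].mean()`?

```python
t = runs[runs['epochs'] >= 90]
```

462.5

filter rows where epochs >= 90:
   epochs model
0      90    m5
2      91    m4
5      95    m4
add column epochs_x5 = t['epochs'] * 5:
   epochs model  epochs_x5
0      90    m5        450
2      91    m4        455
5      95    m4        475
group by model, max of epochs_x5:
       epochs_x5
model           
m4           475
m5           450
Then the mean of column 'epochs_x5': 462.5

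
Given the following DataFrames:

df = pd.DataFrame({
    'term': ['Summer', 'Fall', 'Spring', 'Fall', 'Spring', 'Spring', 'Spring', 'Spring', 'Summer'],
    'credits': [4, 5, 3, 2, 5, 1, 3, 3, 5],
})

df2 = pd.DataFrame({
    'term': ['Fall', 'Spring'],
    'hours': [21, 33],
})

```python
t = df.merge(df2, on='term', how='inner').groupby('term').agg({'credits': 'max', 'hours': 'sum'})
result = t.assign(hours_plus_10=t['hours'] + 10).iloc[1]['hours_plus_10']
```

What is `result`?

merge on 'term' (how='inner') → 7 rows:
     term  credits  hours
0    Fall        5     21
1  Spring        3     33
2    Fall        2     21
3  Spring        5     33
4  Spring        1     33
5  Spring        3     33
6  Spring        3     33
group by term: max(credits), sum(hours):
        credits  hours
term                  
Fall          5     42
Spring        5    165
add column hours_plus_10 = t['hours'] + 10:
        credits  hours  hours_plus_10
term                                 
Fall          5     42             52
Spring        5    165            175
value at position 1, column 'hours_plus_10' → 175

175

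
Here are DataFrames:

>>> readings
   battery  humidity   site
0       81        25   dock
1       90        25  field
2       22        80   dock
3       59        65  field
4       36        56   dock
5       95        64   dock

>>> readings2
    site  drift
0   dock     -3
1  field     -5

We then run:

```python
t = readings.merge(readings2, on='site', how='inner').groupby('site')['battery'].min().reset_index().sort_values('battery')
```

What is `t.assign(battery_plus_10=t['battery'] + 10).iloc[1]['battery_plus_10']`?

merge on 'site' (how='inner') → 6 rows:
   battery  humidity   site  drift
0       81        25   dock     -3
1       90        25  field     -5
2       22        80   dock     -3
3       59        65  field     -5
4       36        56   dock     -3
5       95        64   dock     -3
group by site, min of battery:
site
dock     22
field    59
Name: battery, dtype: int64
reset_index():
    site  battery
0   dock       22
1  field       59
sort by battery:
    site  battery
0   dock       22
1  field       59
add column battery_plus_10 = t['battery'] + 10:
    site  battery  battery_plus_10
0   dock       22               32
1  field       59               69

69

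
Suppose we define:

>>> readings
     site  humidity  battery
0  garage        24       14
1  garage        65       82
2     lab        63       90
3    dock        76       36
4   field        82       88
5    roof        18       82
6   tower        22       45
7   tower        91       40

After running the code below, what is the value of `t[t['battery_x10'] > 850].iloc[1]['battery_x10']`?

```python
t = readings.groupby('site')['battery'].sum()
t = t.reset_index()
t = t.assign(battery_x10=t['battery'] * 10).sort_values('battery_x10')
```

900

group by site, sum of battery:
site
dock      36
field     88
garage    96
lab       90
roof      82
tower     85
Name: battery, dtype: int64
reset_index():
     site  battery
0    dock       36
1   field       88
2  garage       96
3     lab       90
4    roof       82
5   tower       85
add column battery_x10 = t['battery'] * 10:
     site  battery  battery_x10
0    dock       36          360
1   field       88          880
2  garage       96          960
3     lab       90          900
4    roof       82          820
5   tower       85          850
sort by battery_x10:
     site  battery  battery_x10
0    dock       36          360
4    roof       82          820
5   tower       85          850
1   field       88          880
3     lab       90          900
2  garage       96          960
filter rows where battery_x10 > 850:
     site  battery  battery_x10
1   field       88          880
3     lab       90          900
2  garage       96          960
Hence 900.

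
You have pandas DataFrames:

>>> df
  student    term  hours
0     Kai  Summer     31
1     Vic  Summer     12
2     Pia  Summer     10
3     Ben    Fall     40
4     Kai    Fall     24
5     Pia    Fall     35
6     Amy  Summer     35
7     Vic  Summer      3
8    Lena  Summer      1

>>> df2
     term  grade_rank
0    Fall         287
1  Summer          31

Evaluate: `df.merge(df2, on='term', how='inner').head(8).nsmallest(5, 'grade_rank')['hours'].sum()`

91

merge on 'term' (how='inner') → 9 rows:
  student    term  hours  grade_rank
0     Kai  Summer     31          31
1     Vic  Summer     12          31
2     Pia  Summer     10          31
3     Ben    Fall     40         287
4     Kai    Fall     24         287
5     Pia    Fall     35         287
6     Amy  Summer     35          31
7     Vic  Summer      3          31
8    Lena  Summer      1          31
take first 8 rows:
  student    term  hours  grade_rank
0     Kai  Summer     31          31
1     Vic  Summer     12          31
2     Pia  Summer     10          31
3     Ben    Fall     40         287
4     Kai    Fall     24         287
5     Pia    Fall     35         287
6     Amy  Summer     35          31
7     Vic  Summer      3          31
take 5 rows with smallest grade_rank:
  student    term  hours  grade_rank
0     Kai  Summer     31          31
1     Vic  Summer     12          31
2     Pia  Summer     10          31
6     Amy  Summer     35          31
7     Vic  Summer      3          31
Finally, sum of column 'hours' = 91.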